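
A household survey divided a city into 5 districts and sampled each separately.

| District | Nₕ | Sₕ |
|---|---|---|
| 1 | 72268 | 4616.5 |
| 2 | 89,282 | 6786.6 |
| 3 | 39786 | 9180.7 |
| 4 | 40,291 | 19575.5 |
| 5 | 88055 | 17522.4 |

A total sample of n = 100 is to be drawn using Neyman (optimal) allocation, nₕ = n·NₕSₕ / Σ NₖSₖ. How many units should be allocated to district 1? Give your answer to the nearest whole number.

9

1: NₕSₕ = 72268·4616.5 = 333625222
2: NₕSₕ = 89282·6786.6 = 605921221.2
3: NₕSₕ = 39786·9180.7 = 365263330.2
4: NₕSₕ = 40291·19575.5 = 788716470.5
5: NₕSₕ = 88055·17522.4 = 1542934932
Σ NₕSₕ = 3636461175.9.
n_1 = 100·333625222/3636461175.9 = 9.174... → 9.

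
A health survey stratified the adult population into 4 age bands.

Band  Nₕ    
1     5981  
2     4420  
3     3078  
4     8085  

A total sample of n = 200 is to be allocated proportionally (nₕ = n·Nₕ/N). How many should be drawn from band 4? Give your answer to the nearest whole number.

75

Share of band 4 = 8085/21564 = 0.37493.
Allocate 200 × 0.37493 = 74.986... → 75.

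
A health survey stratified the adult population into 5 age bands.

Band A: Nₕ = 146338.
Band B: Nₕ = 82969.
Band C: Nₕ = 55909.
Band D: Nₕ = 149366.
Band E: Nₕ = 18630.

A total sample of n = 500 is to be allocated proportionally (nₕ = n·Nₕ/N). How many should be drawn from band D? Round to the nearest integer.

165

N = 146338 + 82969 + 55909 + 149366 + 18630 = 453212.
n_D = 500·149366/453212 = 164.786... → 165.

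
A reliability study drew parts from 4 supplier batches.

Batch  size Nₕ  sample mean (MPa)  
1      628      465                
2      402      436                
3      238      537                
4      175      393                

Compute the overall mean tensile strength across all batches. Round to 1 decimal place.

N = 628 + 402 + 238 + 175 = 1443.
Overall mean = Σ (Nₕ/N)·x̄ₕ — weight by population share, not a simple average.
Σ Nₕx̄ₕ = 628·465 + 402·436 + 238·537 + 175·393 = 292020 + 175272 + 127806 + 68775 = 663873.
Divide by N: 663873 / 1443 = 460.064... → 460.1.

460.1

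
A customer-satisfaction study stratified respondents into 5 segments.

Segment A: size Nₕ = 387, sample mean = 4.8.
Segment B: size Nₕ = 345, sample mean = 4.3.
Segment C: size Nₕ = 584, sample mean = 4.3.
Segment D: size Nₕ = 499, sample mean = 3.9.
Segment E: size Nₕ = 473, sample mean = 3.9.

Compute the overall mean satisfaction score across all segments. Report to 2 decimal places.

4.21

N = 387 + 345 + 584 + 499 + 473 = 2288.
Overall mean = Σ (Nₕ/N)·x̄ₕ — weight by population share, not a simple average.
Σ Nₕx̄ₕ = 387·4.8 + 345·4.3 + 584·4.3 + 499·3.9 + 473·3.9 = 1857.6 + 1483.5 + 2511.2 + 1946.1 + 1844.7 = 9643.1.
Divide by N: 9643.1 / 2288 = 4.2146... → 4.21.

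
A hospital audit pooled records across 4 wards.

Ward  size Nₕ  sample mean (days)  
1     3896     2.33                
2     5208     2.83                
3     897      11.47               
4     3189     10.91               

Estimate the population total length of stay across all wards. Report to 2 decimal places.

68896.90

1: 3896·2.33 = 9077.68
2: 5208·2.83 = 14738.64
3: 897·11.47 = 10288.59
4: 3189·10.91 = 34791.99
τ̂ = Σ Nₕx̄ₕ = 68896.90.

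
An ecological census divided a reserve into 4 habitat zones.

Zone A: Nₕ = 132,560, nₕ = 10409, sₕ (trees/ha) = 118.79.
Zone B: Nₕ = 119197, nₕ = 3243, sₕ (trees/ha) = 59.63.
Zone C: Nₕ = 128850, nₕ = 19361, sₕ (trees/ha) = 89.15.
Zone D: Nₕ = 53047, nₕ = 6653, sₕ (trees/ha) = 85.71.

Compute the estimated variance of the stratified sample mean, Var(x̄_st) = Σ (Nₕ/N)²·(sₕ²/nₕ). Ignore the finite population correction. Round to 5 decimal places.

0.26228

N = 433654; Wₕ = Nₕ/N.
zone A: (132560/433654)²·118.79²/10409 = 0.12667445
zone B: (119197/433654)²·59.63²/3243 = 0.08283743
zone C: (128850/433654)²·89.15²/19361 = 0.03624074
zone D: (53047/433654)²·85.71²/6653 = 0.01652268
Sum = 0.26227530 → 0.26228.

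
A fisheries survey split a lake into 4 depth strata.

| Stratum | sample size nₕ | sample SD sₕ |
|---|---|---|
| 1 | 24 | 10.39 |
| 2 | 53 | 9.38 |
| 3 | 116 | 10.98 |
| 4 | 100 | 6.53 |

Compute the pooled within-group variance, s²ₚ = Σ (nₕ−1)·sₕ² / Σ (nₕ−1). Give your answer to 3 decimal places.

Degrees of freedom: 23 + 52 + 115 + 99 = 289.
Σ(nₕ−1)sₕ² = 23·107.9521 + 52·87.9844 + 115·120.5604 + 99·42.6409 = 25143.9822.
s²ₚ = 25143.9822 / 289 = 87.00340... → 87.003.

87.003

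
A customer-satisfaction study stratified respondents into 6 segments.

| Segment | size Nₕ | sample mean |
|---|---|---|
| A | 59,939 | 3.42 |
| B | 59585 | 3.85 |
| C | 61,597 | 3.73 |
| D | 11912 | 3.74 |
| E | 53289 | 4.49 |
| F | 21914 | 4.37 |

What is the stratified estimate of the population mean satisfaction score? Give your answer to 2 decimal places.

N = 268236; weights Wₕ = Nₕ/N = (0.2235, 0.2221, 0.2296, 0.0444, 0.1987, 0.0817).
x̄_st = Σ Wₕ·x̄ₕ = 0.2235·3.42 + 0.2221·3.85 + 0.2296·3.73 + 0.0444·3.74 + 0.1987·4.49 + 0.0817·4.37 ≈ 3.8911...
→ 3.89.

3.89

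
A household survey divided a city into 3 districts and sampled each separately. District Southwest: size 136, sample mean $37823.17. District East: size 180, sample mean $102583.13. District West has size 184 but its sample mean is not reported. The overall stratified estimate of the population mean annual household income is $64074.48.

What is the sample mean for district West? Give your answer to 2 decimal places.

45806.12

N = 136 + 180 + 184 = 500.
Overall total = μ·N = 64074.48·500 = 32037240.
Subtract the known strata: 136·37823.17 + 180·102583.13 = 23608914.52.
Remaining total for district West: 32037240 − 23608914.52 = 8428325.48.
Divide by its size: 8428325.48 / 184 = 45806.1167... → 45806.12.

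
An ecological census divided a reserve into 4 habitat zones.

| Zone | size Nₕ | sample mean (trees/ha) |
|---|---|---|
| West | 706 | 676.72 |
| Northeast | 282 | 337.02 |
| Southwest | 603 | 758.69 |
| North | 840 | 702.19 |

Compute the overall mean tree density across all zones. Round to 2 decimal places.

666.45

x̄_st = (Σ Nₕx̄ₕ) / (Σ Nₕ) = (706·676.72 + 282·337.02 + 603·758.69 + 840·702.19) / 2431
= 1620133.63 / 2431 = 666.4474... → 666.45.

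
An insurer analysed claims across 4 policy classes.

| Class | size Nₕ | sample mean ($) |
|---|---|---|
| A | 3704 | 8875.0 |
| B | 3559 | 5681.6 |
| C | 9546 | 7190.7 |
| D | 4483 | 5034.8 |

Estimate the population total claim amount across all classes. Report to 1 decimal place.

144307245.0

A: 3704·8875.0 = 32873000
B: 3559·5681.6 = 20220814.4
C: 9546·7190.7 = 68642422.2
D: 4483·5034.8 = 22571008.4
τ̂ = Σ Nₕx̄ₕ = 144307245.0.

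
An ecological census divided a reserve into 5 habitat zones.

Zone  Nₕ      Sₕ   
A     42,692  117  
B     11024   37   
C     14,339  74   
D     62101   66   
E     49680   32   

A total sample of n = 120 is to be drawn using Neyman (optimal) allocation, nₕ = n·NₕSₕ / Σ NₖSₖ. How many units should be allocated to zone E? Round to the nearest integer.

16

A: NₕSₕ = 42692·117 = 4994964
B: NₕSₕ = 11024·37 = 407888
C: NₕSₕ = 14339·74 = 1061086
D: NₕSₕ = 62101·66 = 4098666
E: NₕSₕ = 49680·32 = 1589760
Σ NₕSₕ = 12152364.
n_E = 120·1589760/12152364 = 15.698... → 16.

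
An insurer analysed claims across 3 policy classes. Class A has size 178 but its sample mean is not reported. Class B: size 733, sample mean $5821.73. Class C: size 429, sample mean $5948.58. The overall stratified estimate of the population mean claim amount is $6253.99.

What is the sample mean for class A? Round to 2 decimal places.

8770.10

N = 178 + 733 + 429 = 1340.
Overall total = μ·N = 6253.99·1340 = 8380346.6.
Subtract the known strata: 733·5821.73 + 429·5948.58 = 6819268.91.
Remaining total for class A: 8380346.6 − 6819268.91 = 1561077.69.
Divide by its size: 1561077.69 / 178 = 8770.0994... → 8770.10.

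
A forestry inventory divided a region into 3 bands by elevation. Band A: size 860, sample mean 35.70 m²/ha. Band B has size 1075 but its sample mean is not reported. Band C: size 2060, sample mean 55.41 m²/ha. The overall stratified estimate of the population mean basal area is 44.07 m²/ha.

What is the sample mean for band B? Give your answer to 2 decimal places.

N = 860 + 1075 + 2060 = 3995.
Overall total = μ·N = 44.07·3995 = 176059.65.
Subtract the known strata: 860·35.70 + 2060·55.41 = 144846.6.
Remaining total for band B: 176059.65 − 144846.6 = 31213.05.
Divide by its size: 31213.05 / 1075 = 29.0354... → 29.04.

29.04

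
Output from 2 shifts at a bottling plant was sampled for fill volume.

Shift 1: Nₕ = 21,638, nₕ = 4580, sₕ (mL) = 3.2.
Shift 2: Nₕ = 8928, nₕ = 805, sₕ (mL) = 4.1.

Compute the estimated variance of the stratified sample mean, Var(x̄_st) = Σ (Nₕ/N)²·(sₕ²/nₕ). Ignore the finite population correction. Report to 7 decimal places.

N = 30566. Term for each stratum: Wₕ²sₕ²/nₕ.
Var(x̄_st) = 0.0011204475 + 0.0017815704 = 0.0029020178 → 0.0029020.

0.0029020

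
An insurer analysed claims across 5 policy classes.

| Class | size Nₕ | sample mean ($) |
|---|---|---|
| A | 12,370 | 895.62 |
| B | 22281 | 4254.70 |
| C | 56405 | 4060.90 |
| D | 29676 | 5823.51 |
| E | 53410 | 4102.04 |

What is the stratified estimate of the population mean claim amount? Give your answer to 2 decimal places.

4173.84

N = 174142; weights Wₕ = Nₕ/N = (0.0710, 0.1279, 0.3239, 0.1704, 0.3067).
x̄_st = Σ Wₕ·x̄ₕ = 0.0710·895.62 + 0.1279·4254.70 + 0.3239·4060.90 + 0.1704·5823.51 + 0.3067·4102.04 ≈ 4173.8426...
→ 4173.84.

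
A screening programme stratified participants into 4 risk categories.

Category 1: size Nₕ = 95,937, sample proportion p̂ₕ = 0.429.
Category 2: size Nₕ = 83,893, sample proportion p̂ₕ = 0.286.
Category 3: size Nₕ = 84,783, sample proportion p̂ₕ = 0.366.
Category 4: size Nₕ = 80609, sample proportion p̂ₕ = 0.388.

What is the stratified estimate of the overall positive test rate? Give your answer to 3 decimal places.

N = 95937 + 83893 + 84783 + 80609 = 345222.
Overall proportion = Σ (Nₕ/N)·p̂ₕ.
Σ Nₕp̂ₕ = 41156.973 + 23993.398 + 31030.578 + 31276.292 = 127457.241.
127457.241 / 345222 = 0.36920... → 0.369.

0.369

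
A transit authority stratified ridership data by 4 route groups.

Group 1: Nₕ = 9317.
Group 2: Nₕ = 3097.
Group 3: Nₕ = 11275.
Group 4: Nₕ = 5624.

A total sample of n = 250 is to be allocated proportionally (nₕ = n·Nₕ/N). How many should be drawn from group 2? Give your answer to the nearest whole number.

N = 9317 + 3097 + 11275 + 5624 = 29313.
n_2 = 250·3097/29313 = 26.413... → 26.

26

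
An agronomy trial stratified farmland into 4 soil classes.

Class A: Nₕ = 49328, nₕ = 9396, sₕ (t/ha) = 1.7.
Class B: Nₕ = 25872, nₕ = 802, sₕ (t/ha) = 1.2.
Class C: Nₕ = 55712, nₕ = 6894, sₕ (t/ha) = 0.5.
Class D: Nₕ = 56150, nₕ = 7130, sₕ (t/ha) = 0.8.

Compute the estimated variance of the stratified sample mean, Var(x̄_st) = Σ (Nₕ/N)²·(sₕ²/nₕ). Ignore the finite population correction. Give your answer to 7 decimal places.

0.0000670

N = 187062. Term for each stratum: Wₕ²sₕ²/nₕ.
Var(x̄_st) = 0.0000213880 + 0.0000343461 + 0.0000032166 + 0.0000080876 = 0.0000670383 → 0.0000670.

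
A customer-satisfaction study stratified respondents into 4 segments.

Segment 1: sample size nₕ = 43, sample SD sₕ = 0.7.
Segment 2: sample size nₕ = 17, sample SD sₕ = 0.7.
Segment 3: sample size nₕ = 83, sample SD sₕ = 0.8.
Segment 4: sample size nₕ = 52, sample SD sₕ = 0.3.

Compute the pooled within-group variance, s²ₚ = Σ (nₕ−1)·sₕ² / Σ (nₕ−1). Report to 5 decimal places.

0.44759

1: (43−1)·0.7² = 42·0.49 = 20.58
2: (17−1)·0.7² = 16·0.49 = 7.84
3: (83−1)·0.8² = 82·0.64 = 52.48
4: (52−1)·0.3² = 51·0.09 = 4.59
Numerator = 85.49; denominator = Σ(nₕ−1) = 191.
s²ₚ = 85.49/191 = 0.4475916... → 0.44759.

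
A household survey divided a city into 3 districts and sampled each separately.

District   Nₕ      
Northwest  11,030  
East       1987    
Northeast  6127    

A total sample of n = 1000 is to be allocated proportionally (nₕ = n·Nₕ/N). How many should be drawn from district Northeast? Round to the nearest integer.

320

Share of district Northeast = 6127/19144 = 0.32005.
Allocate 1000 × 0.32005 = 320.048... → 320.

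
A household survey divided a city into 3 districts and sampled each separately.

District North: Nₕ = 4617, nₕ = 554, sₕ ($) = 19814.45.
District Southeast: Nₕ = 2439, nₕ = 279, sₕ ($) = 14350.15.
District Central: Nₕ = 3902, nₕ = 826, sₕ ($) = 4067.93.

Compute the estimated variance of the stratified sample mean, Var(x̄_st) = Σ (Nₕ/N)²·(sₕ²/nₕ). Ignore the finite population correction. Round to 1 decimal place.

N = 10958; Wₕ = Nₕ/N.
district North: (4617/10958)²·19814.45²/554 = 125808.9205
district Southeast: (2439/10958)²·14350.15²/279 = 36565.3459
district Central: (3902/10958)²·4067.93²/826 = 2540.2639
Sum = 164914.5303 → 164914.5.

164914.5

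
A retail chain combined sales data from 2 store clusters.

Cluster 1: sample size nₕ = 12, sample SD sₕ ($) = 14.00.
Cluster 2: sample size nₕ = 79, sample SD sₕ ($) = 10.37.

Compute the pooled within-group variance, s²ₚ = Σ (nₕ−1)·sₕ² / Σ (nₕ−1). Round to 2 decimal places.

118.47

1: (12−1)·14.00² = 11·196 = 2156
2: (79−1)·10.37² = 78·107.5369 = 8387.8782
Numerator = 10543.8782; denominator = Σ(nₕ−1) = 89.
s²ₚ = 10543.8782/89 = 118.4705... → 118.47.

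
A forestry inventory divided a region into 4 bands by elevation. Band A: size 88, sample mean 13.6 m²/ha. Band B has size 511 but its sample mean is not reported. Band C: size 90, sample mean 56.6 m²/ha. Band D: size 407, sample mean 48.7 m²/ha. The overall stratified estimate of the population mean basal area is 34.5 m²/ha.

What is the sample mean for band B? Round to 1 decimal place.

22.9

Σ Nₕx̄ₕ = N·μ, so 511·x̄_B = 1096·34.5 − (88·13.6 + 90·56.6 + 407·48.7).
= 37812 − 26111.7 = 11700.3.
x̄_B = 11700.3 / 511 = 22.897... → 22.9.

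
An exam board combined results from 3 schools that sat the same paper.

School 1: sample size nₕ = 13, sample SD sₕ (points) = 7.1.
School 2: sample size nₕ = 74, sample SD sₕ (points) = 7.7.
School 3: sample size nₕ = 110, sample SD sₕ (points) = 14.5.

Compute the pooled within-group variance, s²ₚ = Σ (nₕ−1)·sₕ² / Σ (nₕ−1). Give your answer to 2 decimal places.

143.56

1: (13−1)·7.1² = 12·50.41 = 604.92
2: (74−1)·7.7² = 73·59.29 = 4328.17
3: (110−1)·14.5² = 109·210.25 = 22917.25
Numerator = 27850.34; denominator = Σ(nₕ−1) = 194.
s²ₚ = 27850.34/194 = 143.5585... → 143.56.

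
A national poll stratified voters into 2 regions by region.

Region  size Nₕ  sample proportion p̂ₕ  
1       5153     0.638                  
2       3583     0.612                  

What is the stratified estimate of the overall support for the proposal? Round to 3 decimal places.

0.627

Wₕ = Nₕ/N with N = 8736: 0.5899, 0.4101.
p̂_st = 0.5899·0.638 + 0.4101·0.612 ≈ 0.62734... → 0.627.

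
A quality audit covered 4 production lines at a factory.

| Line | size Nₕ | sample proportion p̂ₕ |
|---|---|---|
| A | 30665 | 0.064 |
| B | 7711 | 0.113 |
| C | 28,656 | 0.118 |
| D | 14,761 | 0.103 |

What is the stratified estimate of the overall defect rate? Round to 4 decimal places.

0.0946

N = 30665 + 7711 + 28656 + 14761 = 81793.
Overall proportion = Σ (Nₕ/N)·p̂ₕ.
Σ Nₕp̂ₕ = 1962.56 + 871.343 + 3381.408 + 1520.383 = 7735.694.
7735.694 / 81793 = 0.094576... → 0.0946.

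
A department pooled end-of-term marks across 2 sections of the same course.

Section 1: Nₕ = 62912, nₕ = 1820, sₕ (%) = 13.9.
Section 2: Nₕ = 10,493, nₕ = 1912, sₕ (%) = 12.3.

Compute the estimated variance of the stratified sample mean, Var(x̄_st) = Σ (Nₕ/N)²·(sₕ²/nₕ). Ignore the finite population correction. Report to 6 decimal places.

N = 73405. Term for each stratum: Wₕ²sₕ²/nₕ.
Var(x̄_st) = 0.077978326 + 0.001616852 = 0.079595179 → 0.079595.

0.079595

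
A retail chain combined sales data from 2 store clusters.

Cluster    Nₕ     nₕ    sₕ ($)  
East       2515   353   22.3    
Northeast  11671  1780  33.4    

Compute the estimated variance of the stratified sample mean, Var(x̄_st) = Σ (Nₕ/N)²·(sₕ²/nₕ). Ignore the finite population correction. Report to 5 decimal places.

0.46848

N = 14186; Wₕ = Nₕ/N.
cluster East: (2515/14186)²·22.3²/353 = 0.04427832
cluster Northeast: (11671/14186)²·33.4²/1780 = 0.42419853
Sum = 0.46847684 → 0.46848.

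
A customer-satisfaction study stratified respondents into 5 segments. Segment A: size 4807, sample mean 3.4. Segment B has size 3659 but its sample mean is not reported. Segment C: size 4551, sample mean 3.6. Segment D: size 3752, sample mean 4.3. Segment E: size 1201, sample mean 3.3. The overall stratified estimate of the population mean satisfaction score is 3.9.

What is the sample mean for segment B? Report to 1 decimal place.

4.7

N = 4807 + 3659 + 4551 + 3752 + 1201 = 17970.
Overall total = μ·N = 3.9·17970 = 70083.
Subtract the known strata: 4807·3.4 + 4551·3.6 + 3752·4.3 + 1201·3.3 = 52824.3.
Remaining total for segment B: 70083 − 52824.3 = 17258.7.
Divide by its size: 17258.7 / 3659 = 4.717... → 4.7.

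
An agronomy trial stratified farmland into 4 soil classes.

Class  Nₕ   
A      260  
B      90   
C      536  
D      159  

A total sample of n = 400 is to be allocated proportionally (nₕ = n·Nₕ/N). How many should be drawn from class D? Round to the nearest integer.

61

N = 260 + 90 + 536 + 159 = 1045.
n_D = 400·159/1045 = 60.861... → 61.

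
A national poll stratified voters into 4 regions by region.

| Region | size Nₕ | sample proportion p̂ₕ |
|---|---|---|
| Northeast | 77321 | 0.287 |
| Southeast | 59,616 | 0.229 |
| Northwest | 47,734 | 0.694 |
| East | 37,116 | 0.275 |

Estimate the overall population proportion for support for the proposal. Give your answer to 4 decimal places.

N = 77321 + 59616 + 47734 + 37116 = 221787.
Overall proportion = Σ (Nₕ/N)·p̂ₕ.
Σ Nₕp̂ₕ = 22191.127 + 13652.064 + 33127.396 + 10206.9 = 79177.487.
79177.487 / 221787 = 0.356998... → 0.3570.

0.3570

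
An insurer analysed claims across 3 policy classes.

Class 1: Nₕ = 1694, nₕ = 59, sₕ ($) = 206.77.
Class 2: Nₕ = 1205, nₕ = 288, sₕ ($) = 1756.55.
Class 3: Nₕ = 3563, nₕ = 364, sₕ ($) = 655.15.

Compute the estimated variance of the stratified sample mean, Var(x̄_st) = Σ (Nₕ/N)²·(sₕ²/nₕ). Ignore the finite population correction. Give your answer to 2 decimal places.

780.83

N = 6462. Term for each stratum: Wₕ²sₕ²/nₕ.
Var(x̄_st) = 49.79846 + 372.53642 + 358.49066 = 780.82554 → 780.83.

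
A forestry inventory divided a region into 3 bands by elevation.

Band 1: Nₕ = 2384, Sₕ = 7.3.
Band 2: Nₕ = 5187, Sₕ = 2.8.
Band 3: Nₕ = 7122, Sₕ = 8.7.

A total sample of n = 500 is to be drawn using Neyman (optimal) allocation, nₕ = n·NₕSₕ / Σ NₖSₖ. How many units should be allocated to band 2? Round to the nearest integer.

1: NₕSₕ = 2384·7.3 = 17403.2
2: NₕSₕ = 5187·2.8 = 14523.6
3: NₕSₕ = 7122·8.7 = 61961.4
Σ NₕSₕ = 93888.2.
n_2 = 500·14523.6/93888.2 = 77.345... → 77.

77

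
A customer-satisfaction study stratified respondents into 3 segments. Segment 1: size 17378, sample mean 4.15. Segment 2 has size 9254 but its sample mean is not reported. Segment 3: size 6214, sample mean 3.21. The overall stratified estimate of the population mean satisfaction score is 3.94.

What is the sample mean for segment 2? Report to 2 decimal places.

4.04

Σ Nₕx̄ₕ = N·μ, so 9254·x̄_2 = 32846·3.94 − (17378·4.15 + 6214·3.21).
= 129413.24 − 92065.64 = 37347.6.
x̄_2 = 37347.6 / 9254 = 4.0358... → 4.04.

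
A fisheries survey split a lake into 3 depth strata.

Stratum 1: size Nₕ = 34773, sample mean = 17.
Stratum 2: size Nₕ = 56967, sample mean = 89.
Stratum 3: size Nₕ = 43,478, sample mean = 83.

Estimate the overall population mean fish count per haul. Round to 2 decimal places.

68.56

N = 34773 + 56967 + 43478 = 135218.
Overall mean = Σ (Nₕ/N)·x̄ₕ — weight by population share, not a simple average.
Σ Nₕx̄ₕ = 34773·17 + 56967·89 + 43478·83 = 591141 + 5070063 + 3608674 = 9269878.
Divide by N: 9269878 / 135218 = 68.5551... → 68.56.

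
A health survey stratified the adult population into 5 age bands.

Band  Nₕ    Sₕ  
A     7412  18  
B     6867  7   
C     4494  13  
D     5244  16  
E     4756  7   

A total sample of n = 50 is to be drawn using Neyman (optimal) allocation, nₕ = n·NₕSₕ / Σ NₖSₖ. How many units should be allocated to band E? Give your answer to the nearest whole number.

A: NₕSₕ = 7412·18 = 133416
B: NₕSₕ = 6867·7 = 48069
C: NₕSₕ = 4494·13 = 58422
D: NₕSₕ = 5244·16 = 83904
E: NₕSₕ = 4756·7 = 33292
Σ NₕSₕ = 357103.
n_E = 50·33292/357103 = 4.661... → 5.

5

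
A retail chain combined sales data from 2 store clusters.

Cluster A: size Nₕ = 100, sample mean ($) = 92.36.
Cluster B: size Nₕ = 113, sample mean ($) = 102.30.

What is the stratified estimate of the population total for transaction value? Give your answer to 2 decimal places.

Population total = Σ Nₕ·x̄ₕ (each stratum's size times its mean).
100·92.36 + 113·102.30 = 9236 + 11559.9 = 20795.90.

20795.90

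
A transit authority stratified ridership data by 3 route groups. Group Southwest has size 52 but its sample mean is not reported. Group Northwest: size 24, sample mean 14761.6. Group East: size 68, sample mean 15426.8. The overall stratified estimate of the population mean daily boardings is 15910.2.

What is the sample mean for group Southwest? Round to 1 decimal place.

17072.5

Σ Nₕx̄ₕ = N·μ, so 52·x̄_Southwest = 144·15910.2 − (24·14761.6 + 68·15426.8).
= 2291068.8 − 1403300.8 = 887768.
x̄_Southwest = 887768 / 52 = 17072.462... → 17072.5.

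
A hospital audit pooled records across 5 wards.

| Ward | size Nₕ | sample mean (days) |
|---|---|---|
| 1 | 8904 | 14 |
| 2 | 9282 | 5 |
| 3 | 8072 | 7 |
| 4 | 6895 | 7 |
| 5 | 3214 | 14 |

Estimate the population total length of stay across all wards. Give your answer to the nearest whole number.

1: 8904·14 = 124656
2: 9282·5 = 46410
3: 8072·7 = 56504
4: 6895·7 = 48265
5: 3214·14 = 44996
τ̂ = Σ Nₕx̄ₕ = 320831.

320831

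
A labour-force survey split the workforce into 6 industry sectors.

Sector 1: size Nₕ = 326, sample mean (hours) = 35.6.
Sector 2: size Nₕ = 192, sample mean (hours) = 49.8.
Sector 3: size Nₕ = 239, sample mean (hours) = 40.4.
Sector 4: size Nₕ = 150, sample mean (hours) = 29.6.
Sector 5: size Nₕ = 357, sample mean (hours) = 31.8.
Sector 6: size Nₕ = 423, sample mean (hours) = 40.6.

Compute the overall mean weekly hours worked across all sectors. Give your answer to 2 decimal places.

37.81

N = 326 + 192 + 239 + 150 + 357 + 423 = 1687.
Weight each subgroup mean by Nₕ/N and sum.
Σ Nₕx̄ₕ = 326·35.6 + 192·49.8 + 239·40.4 + 150·29.6 + 357·31.8 + 423·40.6 = 11605.6 + 9561.6 + 9655.6 + 4440 + 11352.6 + 17173.8 = 63789.2.
Divide by N: 63789.2 / 1687 = 37.8122... → 37.81.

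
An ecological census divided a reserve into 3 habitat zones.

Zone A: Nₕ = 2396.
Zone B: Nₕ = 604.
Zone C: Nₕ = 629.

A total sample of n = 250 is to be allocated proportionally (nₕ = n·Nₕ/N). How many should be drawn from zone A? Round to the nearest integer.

165

N = 2396 + 604 + 629 = 3629.
n_A = 250·2396/3629 = 165.059... → 165.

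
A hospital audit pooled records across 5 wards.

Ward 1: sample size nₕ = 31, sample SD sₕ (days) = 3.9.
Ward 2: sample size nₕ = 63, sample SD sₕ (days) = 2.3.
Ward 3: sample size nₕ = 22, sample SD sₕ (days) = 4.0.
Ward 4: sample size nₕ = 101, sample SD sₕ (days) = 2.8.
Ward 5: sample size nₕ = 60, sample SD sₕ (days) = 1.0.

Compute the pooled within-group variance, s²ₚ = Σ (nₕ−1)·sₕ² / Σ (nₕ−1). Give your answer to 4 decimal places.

1: (31−1)·3.9² = 30·15.21 = 456.3
2: (63−1)·2.3² = 62·5.29 = 327.98
3: (22−1)·4.0² = 21·16 = 336
4: (101−1)·2.8² = 100·7.84 = 784
5: (60−1)·1.0² = 59·1 = 59
Numerator = 1963.28; denominator = Σ(nₕ−1) = 272.
s²ₚ = 1963.28/272 = 7.217941... → 7.2179.

7.2179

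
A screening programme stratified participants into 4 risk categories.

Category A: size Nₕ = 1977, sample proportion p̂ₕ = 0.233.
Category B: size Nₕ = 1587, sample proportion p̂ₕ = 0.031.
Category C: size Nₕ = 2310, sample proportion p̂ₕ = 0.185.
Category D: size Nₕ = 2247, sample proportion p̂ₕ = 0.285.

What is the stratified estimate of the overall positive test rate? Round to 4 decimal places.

0.1943

N = 1977 + 1587 + 2310 + 2247 = 8121.
Overall proportion = Σ (Nₕ/N)·p̂ₕ.
Σ Nₕp̂ₕ = 460.641 + 49.197 + 427.35 + 640.395 = 1577.583.
1577.583 / 8121 = 0.194260... → 0.1943.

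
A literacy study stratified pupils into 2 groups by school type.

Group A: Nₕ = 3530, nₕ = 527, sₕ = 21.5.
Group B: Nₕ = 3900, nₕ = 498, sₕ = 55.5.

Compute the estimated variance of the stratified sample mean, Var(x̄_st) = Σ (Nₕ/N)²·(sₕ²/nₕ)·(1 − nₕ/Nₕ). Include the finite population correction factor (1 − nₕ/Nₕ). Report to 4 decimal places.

N = 7430; Wₕ = Nₕ/N.
group A: (3530/7430)²·21.5²/527·(1 − 527/3530) = 0.1684297
group B: (3900/7430)²·55.5²/498·(1 − 498/3900) = 1.4865445
Sum = 1.6549742 → 1.6550.

1.6550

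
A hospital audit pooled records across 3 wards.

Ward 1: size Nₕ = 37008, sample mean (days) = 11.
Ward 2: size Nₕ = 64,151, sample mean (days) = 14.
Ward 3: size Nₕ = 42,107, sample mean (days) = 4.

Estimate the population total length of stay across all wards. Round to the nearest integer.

1473630

Population total = Σ Nₕ·x̄ₕ (each stratum's size times its mean).
37008·11 + 64151·14 + 42107·4 = 407088 + 898114 + 168428 = 1473630.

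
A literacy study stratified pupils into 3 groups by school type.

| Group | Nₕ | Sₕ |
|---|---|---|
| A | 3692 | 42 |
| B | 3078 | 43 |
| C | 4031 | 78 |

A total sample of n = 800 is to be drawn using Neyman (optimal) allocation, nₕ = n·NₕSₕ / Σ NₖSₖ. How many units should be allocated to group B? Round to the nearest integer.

176

A: NₕSₕ = 3692·42 = 155064
B: NₕSₕ = 3078·43 = 132354
C: NₕSₕ = 4031·78 = 314418
Σ NₕSₕ = 601836.
n_B = 800·132354/601836 = 175.934... → 176.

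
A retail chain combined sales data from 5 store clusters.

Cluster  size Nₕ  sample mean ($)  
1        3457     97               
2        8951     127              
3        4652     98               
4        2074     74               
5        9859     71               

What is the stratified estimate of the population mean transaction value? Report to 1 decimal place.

95.9

N = 28993; weights Wₕ = Nₕ/N = (0.1192, 0.3087, 0.1605, 0.0715, 0.3400).
x̄_st = Σ Wₕ·x̄ₕ = 0.1192·97 + 0.3087·127 + 0.1605·98 + 0.0715·74 + 0.3400·71 ≈ 95.936...
→ 95.9.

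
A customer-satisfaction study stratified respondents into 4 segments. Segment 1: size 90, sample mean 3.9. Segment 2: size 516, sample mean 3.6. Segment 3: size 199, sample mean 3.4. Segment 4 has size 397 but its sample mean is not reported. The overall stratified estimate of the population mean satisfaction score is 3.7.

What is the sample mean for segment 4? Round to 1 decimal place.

3.9

N = 90 + 516 + 199 + 397 = 1202.
Overall total = μ·N = 3.7·1202 = 4447.4.
Subtract the known strata: 90·3.9 + 516·3.6 + 199·3.4 = 2885.2.
Remaining total for segment 4: 4447.4 − 2885.2 = 1562.2.
Divide by its size: 1562.2 / 397 = 3.935... → 3.9.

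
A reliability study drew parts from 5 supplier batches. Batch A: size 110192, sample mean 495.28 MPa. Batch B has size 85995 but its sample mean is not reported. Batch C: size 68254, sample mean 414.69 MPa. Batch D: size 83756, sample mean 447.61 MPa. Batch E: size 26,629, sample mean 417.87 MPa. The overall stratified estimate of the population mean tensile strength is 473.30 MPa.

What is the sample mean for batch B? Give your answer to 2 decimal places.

533.84

Σ Nₕx̄ₕ = N·μ, so 85995·x̄_B = 374826·473.30 − (110192·495.28 + 68254·414.69 + 83756·447.61 + 26629·417.87).
= 177405145.8 − 131497628.41 = 45907517.39.
x̄_B = 45907517.39 / 85995 = 533.8394... → 533.84.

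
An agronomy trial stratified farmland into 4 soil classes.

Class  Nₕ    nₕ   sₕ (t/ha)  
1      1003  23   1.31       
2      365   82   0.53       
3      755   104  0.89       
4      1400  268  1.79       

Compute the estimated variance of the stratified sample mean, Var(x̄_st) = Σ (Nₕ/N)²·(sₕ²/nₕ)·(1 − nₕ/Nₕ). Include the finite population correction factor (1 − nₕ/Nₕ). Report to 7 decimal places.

0.0077657

N = 3523; Wₕ = Nₕ/N.
class 1: (1003/3523)²·1.31²/23·(1 − 23/1003) = 0.0059090338
class 2: (365/3523)²·0.53²/82·(1 − 82/365) = 0.0000285097
class 3: (755/3523)²·0.89²/104·(1 − 104/755) = 0.0003016125
class 4: (1400/3523)²·1.79²/268·(1 − 268/1400) = 0.0015265831
Sum = 0.0077657391 → 0.0077657.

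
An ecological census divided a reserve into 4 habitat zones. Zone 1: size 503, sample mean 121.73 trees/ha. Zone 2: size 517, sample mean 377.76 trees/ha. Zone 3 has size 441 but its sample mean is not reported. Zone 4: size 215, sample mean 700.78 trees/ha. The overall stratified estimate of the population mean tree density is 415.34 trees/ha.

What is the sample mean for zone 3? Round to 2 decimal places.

N = 503 + 517 + 441 + 215 = 1676.
Overall total = μ·N = 415.34·1676 = 696109.84.
Subtract the known strata: 503·121.73 + 517·377.76 + 215·700.78 = 407199.81.
Remaining total for zone 3: 696109.84 − 407199.81 = 288910.03.
Divide by its size: 288910.03 / 441 = 655.1248... → 655.12.

655.12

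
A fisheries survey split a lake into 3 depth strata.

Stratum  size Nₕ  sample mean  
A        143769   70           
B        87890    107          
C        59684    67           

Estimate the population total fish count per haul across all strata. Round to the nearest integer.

A: 143769·70 = 10063830
B: 87890·107 = 9404230
C: 59684·67 = 3998828
τ̂ = Σ Nₕx̄ₕ = 23466888.

23466888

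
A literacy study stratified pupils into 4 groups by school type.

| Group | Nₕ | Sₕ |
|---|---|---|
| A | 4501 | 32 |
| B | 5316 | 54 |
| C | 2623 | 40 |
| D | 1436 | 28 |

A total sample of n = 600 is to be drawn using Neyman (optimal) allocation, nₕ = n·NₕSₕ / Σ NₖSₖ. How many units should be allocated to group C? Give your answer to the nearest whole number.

Σ NₕSₕ = 4501·32 + 5316·54 + 2623·40 + 1436·28 = 576224.
Share for C: 104920/576224 = 0.18208.
n_C = 600 × 0.18208 = 109.249... → 109.

109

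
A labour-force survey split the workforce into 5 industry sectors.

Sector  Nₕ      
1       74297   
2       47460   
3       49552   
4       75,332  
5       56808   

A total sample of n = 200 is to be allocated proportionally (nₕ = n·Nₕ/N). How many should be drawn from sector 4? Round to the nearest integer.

Share of sector 4 = 75332/303449 = 0.24825.
Allocate 200 × 0.24825 = 49.651... → 50.

50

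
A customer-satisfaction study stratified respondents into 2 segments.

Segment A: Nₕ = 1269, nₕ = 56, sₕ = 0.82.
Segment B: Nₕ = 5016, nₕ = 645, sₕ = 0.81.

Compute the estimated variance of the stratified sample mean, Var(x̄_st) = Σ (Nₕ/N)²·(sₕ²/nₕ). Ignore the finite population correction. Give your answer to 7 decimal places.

N = 6285. Term for each stratum: Wₕ²sₕ²/nₕ.
Var(x̄_st) = 0.0004894996 + 0.0006479102 = 0.0011374098 → 0.0011374.

0.0011374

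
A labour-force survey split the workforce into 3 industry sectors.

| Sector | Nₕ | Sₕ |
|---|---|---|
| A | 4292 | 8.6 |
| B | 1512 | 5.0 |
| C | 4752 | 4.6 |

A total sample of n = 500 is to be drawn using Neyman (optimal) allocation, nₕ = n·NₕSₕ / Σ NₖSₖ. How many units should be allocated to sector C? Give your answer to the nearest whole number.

A: NₕSₕ = 4292·8.6 = 36911.2
B: NₕSₕ = 1512·5.0 = 7560
C: NₕSₕ = 4752·4.6 = 21859.2
Σ NₕSₕ = 66330.4.
n_C = 500·21859.2/66330.4 = 164.775... → 165.

165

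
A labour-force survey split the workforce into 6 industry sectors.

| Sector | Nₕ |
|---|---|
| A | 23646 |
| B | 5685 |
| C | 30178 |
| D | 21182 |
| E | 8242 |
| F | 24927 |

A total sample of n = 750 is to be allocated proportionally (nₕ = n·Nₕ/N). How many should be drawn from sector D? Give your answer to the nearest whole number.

N = 23646 + 5685 + 30178 + 21182 + 8242 + 24927 = 113860.
n_D = 750·21182/113860 = 139.527... → 140.

140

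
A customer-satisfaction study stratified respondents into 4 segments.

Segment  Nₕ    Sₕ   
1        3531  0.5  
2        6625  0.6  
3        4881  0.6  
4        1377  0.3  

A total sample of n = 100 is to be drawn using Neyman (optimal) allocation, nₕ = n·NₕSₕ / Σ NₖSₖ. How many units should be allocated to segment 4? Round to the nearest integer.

5

Σ NₕSₕ = 3531·0.5 + 6625·0.6 + 4881·0.6 + 1377·0.3 = 9082.2.
Share for 4: 413.1/9082.2 = 0.04548.
n_4 = 100 × 0.04548 = 4.548... → 5.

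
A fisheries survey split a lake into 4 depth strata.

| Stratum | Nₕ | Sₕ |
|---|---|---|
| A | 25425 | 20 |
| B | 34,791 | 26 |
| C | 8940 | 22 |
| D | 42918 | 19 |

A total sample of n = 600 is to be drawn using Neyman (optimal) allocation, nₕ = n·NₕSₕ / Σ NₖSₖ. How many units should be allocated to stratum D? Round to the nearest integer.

202

A: NₕSₕ = 25425·20 = 508500
B: NₕSₕ = 34791·26 = 904566
C: NₕSₕ = 8940·22 = 196680
D: NₕSₕ = 42918·19 = 815442
Σ NₕSₕ = 2425188.
n_D = 600·815442/2425188 = 201.743... → 202.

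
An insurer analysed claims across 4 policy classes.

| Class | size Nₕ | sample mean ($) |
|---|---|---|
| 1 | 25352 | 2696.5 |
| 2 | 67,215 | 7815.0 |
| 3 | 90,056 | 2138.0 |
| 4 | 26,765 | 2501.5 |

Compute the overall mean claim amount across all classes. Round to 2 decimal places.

N = 209388; weights Wₕ = Nₕ/N = (0.1211, 0.3210, 0.4301, 0.1278).
x̄_st = Σ Wₕ·x̄ₕ = 0.1211·2696.5 + 0.3210·7815.0 + 0.4301·2138.0 + 0.1278·2501.5 ≈ 4074.4420...
→ 4074.44.

4074.44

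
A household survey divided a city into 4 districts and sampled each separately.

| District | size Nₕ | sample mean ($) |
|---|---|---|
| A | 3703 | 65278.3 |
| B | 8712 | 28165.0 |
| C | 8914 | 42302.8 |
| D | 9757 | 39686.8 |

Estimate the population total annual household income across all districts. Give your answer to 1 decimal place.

1251410291.7

Estimate total by summing Nₕ·x̄ₕ over strata.
3703·65278.3 + 8712·28165.0 + 8914·42302.8 + 9757·39686.8 = 241725544.9 + 245373480 + 377087159.2 + 387224107.6 = 1251410291.7.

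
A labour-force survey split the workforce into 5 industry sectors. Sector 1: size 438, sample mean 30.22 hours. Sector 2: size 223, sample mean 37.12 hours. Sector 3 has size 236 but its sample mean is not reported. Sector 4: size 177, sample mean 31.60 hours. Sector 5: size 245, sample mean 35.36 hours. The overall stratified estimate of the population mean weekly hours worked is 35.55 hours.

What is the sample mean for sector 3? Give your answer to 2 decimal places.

47.12

N = 438 + 223 + 236 + 177 + 245 = 1319.
Overall total = μ·N = 35.55·1319 = 46890.45.
Subtract the known strata: 438·30.22 + 223·37.12 + 177·31.60 + 245·35.36 = 35770.52.
Remaining total for sector 3: 46890.45 − 35770.52 = 11119.93.
Divide by its size: 11119.93 / 236 = 47.1183... → 47.12.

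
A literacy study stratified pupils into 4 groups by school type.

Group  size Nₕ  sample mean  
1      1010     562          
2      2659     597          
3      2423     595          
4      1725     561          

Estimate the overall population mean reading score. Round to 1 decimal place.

N = 1010 + 2659 + 2423 + 1725 = 7817.
Weight each subgroup mean by Nₕ/N and sum.
Σ Nₕx̄ₕ = 1010·562 + 2659·597 + 2423·595 + 1725·561 = 567620 + 1587423 + 1441685 + 967725 = 4564453.
Divide by N: 4564453 / 7817 = 583.914... → 583.9.

583.9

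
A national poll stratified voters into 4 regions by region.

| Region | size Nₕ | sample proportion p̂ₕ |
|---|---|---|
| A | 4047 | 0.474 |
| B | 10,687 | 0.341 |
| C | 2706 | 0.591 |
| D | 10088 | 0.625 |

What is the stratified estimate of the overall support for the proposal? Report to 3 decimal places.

Wₕ = Nₕ/N with N = 27528: 0.1470, 0.3882, 0.0983, 0.3665.
p̂_st = 0.1470·0.474 + 0.3882·0.341 + 0.0983·0.591 + 0.3665·0.625 ≈ 0.48920... → 0.489.

0.489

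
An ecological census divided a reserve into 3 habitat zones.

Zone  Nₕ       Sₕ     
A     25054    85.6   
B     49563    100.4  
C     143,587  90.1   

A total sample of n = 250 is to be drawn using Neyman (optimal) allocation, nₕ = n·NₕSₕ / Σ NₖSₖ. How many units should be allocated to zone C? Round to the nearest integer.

A: NₕSₕ = 25054·85.6 = 2144622.4
B: NₕSₕ = 49563·100.4 = 4976125.2
C: NₕSₕ = 143587·90.1 = 12937188.7
Σ NₕSₕ = 20057936.3.
n_C = 250·12937188.7/20057936.3 = 161.248... → 161.

161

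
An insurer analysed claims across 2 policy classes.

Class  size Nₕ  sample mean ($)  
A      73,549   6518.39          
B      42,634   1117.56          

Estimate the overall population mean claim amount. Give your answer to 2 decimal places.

x̄_st = (Σ Nₕx̄ₕ) / (Σ Nₕ) = (73549·6518.39 + 42634·1117.56) / 116183
= 527067119.15 / 116183 = 4536.5253... → 4536.53.

4536.53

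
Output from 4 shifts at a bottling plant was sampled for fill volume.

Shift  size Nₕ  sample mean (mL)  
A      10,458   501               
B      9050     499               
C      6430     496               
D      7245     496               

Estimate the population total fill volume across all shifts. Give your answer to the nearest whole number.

16538208

Population total = Σ Nₕ·x̄ₕ (each stratum's size times its mean).
10458·501 + 9050·499 + 6430·496 + 7245·496 = 5239458 + 4515950 + 3189280 + 3593520 = 16538208.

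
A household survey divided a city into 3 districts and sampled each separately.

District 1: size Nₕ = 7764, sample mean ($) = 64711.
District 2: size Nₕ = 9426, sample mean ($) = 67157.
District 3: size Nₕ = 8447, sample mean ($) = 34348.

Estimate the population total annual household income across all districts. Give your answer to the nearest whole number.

1425575642

Population total = Σ Nₕ·x̄ₕ (each stratum's size times its mean).
7764·64711 + 9426·67157 + 8447·34348 = 502416204 + 633021882 + 290137556 = 1425575642.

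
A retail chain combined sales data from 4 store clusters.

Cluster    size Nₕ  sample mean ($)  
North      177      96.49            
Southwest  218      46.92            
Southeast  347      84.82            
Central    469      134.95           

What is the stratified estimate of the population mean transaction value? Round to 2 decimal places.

99.12

x̄_st = (Σ Nₕx̄ₕ) / (Σ Nₕ) = (177·96.49 + 218·46.92 + 347·84.82 + 469·134.95) / 1211
= 120031.38 / 1211 = 99.1176... → 99.12.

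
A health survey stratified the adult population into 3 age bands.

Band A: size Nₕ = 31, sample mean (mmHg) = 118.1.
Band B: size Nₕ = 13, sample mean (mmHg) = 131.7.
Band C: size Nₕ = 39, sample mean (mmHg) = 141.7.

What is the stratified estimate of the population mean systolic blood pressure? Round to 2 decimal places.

N = 31 + 13 + 39 = 83.
The stratified mean weights each stratum mean by its population share Nₕ/N.
Σ Nₕx̄ₕ = 31·118.1 + 13·131.7 + 39·141.7 = 3661.1 + 1712.1 + 5526.3 = 10899.5.
Divide by N: 10899.5 / 83 = 131.3193... → 131.32.

131.32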